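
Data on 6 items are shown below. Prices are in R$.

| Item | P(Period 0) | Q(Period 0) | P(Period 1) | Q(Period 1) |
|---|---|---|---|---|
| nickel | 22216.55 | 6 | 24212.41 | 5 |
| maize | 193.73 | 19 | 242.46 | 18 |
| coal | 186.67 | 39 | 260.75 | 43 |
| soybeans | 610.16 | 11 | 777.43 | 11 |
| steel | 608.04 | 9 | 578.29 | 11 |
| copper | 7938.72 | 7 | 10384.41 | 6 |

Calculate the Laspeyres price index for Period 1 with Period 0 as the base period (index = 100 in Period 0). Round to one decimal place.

Laspeyres price index uses base-period quantities as weights.
ΣP(Period 1)·Q(Period 0) = 24212.41×6 + 242.46×19 + 260.75×39 + 777.43×11 + 578.29×9 + 10384.41×7 = 145274.46 + 4606.74 + 10169.25 + 8551.73 + 5204.61 + 72690.87 = 246497.66
ΣP(Period 0)·Q(Period 0) = 22216.55×6 + 193.73×19 + 186.67×39 + 610.16×11 + 608.04×9 + 7938.72×7 = 133299.3 + 3680.87 + 7280.13 + 6711.76 + 5472.36 + 55571.04 = 212015.46
Index = 246497.66 / 212015.46 × 100 = 116.2640

116.3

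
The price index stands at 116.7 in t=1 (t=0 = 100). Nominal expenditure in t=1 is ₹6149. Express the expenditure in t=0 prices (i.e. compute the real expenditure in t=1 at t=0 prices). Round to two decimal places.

5269.07

Real = Nominal ÷ (Index/100) = 6149 ÷ (116.7/100)
     = 6149 ÷ 1.167 = 5269.0660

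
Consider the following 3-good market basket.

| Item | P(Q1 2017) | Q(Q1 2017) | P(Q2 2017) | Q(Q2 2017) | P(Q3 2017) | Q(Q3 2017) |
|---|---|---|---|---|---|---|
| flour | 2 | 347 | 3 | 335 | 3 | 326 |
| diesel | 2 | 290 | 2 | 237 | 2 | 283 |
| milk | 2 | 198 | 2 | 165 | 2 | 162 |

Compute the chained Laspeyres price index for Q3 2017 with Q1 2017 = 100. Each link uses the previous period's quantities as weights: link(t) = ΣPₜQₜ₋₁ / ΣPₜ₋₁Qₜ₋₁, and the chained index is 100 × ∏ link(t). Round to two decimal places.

Link Q1 2017→Q2 2017:
ΣP(Q2 2017)Q(Q1 2017) = 3×347 + 2×290 + 2×198 = 1041 + 580 + 396 = 2017
ΣP(Q1 2017)Q(Q1 2017) = 2×347 + 2×290 + 2×198 = 694 + 580 + 396 = 1670
link = 2017/1670 = 1.207784
Link Q2 2017→Q3 2017:
ΣP(Q3 2017)Q(Q2 2017) = 3×335 + 2×237 + 2×165 = 1005 + 474 + 330 = 1809
ΣP(Q2 2017)Q(Q2 2017) = 3×335 + 2×237 + 2×165 = 1005 + 474 + 330 = 1809
link = 1809/1809 = 1.000000
Chained index = 100 × 1.207784 × 1.000000 = 120.7784

120.78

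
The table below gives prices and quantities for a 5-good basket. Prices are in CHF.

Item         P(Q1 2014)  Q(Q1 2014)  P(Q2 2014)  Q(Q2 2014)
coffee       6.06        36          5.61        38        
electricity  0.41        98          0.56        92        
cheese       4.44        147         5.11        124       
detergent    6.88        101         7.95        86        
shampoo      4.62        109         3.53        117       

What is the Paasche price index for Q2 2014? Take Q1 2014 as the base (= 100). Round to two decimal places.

Paasche price index uses current-period quantities as weights.
ΣP(Q2 2014)·Q(Q2 2014) = 5.61×38 + 0.56×92 + 5.11×124 + 7.95×86 + 3.53×117 = 213.18 + 51.52 + 633.64 + 683.7 + 413.01 = 1995.05
ΣP(Q1 2014)·Q(Q2 2014) = 6.06×38 + 0.41×92 + 4.44×124 + 6.88×86 + 4.62×117 = 230.28 + 37.72 + 550.56 + 591.68 + 540.54 = 1950.78
Index = 1995.05 / 1950.78 × 100 = 102.2693

102.27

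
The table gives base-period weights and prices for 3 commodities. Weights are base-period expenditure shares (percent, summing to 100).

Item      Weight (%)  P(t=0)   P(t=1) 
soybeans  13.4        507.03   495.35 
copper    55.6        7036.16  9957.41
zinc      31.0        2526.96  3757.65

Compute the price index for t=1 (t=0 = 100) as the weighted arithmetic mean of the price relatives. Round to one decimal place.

137.9

soybeans: 13.4 × (495.35/507.03) = 13.4 × 0.976964 = 13.0913
copper: 55.6 × (9957.41/7036.16) = 55.6 × 1.415177 = 78.6838
zinc: 31.0 × (3757.65/2526.96) = 31.0 × 1.487024 = 46.0977
Index = Σ wᵢ·(p₁ᵢ/p₀ᵢ) = 13.0913 + 78.6838 + 46.0977 = 137.8729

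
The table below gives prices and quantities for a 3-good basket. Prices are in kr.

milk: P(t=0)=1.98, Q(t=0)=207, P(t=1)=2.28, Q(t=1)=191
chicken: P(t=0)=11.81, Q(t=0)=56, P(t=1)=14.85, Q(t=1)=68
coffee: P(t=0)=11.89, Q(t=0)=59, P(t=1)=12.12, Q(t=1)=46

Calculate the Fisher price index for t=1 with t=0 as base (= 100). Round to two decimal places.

Laspeyres component (base-period weights):
ΣP(t=1)Q(t=0) = 2.28×207 + 14.85×56 + 12.12×59 = 471.96 + 831.6 + 715.08 = 2018.64
ΣP(t=0)Q(t=0) = 1.98×207 + 11.81×56 + 11.89×59 = 409.86 + 661.36 + 701.51 = 1772.73
L = 2018.64 / 1772.73 × 100 = 113.8718
Paasche component (current-period weights):
ΣP(t=1)Q(t=1) = 2.28×191 + 14.85×68 + 12.12×46 = 435.48 + 1009.8 + 557.52 = 2002.8
ΣP(t=0)Q(t=1) = 1.98×191 + 11.81×68 + 11.89×46 = 378.18 + 803.08 + 546.94 = 1728.2
P = 2002.8 / 1728.2 × 100 = 115.8894
Fisher = √(L × P) = √(113.8718 × 115.8894) = 114.8762

114.88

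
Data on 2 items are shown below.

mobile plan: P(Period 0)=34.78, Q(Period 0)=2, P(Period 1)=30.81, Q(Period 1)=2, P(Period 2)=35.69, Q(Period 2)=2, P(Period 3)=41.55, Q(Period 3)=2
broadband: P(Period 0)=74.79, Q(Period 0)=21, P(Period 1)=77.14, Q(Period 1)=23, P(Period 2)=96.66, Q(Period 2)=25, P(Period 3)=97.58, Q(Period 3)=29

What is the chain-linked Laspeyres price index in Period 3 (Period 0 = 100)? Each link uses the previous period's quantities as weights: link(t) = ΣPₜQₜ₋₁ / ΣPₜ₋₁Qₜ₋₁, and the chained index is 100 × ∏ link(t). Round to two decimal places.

Link Period 0→Period 1:
ΣP(Period 1)Q(Period 0) = 30.81×2 + 77.14×21 = 61.62 + 1619.94 = 1681.56
ΣP(Period 0)Q(Period 0) = 34.78×2 + 74.79×21 = 69.56 + 1570.59 = 1640.15
link = 1681.56/1640.15 = 1.025248
Link Period 1→Period 2:
ΣP(Period 2)Q(Period 1) = 35.69×2 + 96.66×23 = 71.38 + 2223.18 = 2294.56
ΣP(Period 1)Q(Period 1) = 30.81×2 + 77.14×23 = 61.62 + 1774.22 = 1835.84
link = 2294.56/1835.84 = 1.249869
Link Period 2→Period 3:
ΣP(Period 3)Q(Period 2) = 41.55×2 + 97.58×25 = 83.1 + 2439.5 = 2522.6
ΣP(Period 2)Q(Period 2) = 35.69×2 + 96.66×25 = 71.38 + 2416.5 = 2487.88
link = 2522.6/2487.88 = 1.013956
Chained index = 100 × 1.025248 × 1.249869 × 1.013956 = 129.9309

129.93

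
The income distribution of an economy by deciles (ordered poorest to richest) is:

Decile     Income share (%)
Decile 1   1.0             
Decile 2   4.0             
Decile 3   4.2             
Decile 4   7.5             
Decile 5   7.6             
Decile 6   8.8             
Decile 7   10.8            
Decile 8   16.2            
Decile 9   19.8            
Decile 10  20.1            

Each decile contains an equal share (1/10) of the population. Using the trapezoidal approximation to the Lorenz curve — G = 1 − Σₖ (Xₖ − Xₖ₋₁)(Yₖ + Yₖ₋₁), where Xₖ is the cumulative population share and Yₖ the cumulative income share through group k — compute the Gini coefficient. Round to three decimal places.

0.354

Cumulative income shares Yₖ: 0.0100, 0.0500, 0.0920, 0.1670, 0.2430, 0.3310, 0.4390, 0.6010, 0.7990, 1.0000
Σ (Xₖ−Xₖ₋₁)(Yₖ+Yₖ₋₁) = (1/10)(0.0100+0.0000) + (1/10)(0.0500+0.0100) + (1/10)(0.0920+0.0500) + (1/10)(0.1670+0.0920) + (1/10)(0.2430+0.1670) + (1/10)(0.3310+0.2430) + (1/10)(0.4390+0.3310) + (1/10)(0.6010+0.4390) + (1/10)(0.7990+0.6010) + (1/10)(1.0000+0.7990)
  = 0.0010 + 0.0060 + 0.0142 + 0.0259 + 0.0410 + 0.0574 + 0.0770 + 0.1040 + 0.1400 + 0.1799 = 0.6464
G = 1 − 0.6464 = 0.3536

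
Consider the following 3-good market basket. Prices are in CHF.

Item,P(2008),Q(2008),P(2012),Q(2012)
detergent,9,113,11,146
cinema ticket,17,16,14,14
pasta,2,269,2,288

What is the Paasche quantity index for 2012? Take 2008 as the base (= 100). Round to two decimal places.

118.60

Paasche quantity index uses current-period prices as weights.
ΣP(2012)·Q(2012) = 11×146 + 14×14 + 2×288 = 1606 + 196 + 576 = 2378
ΣP(2012)·Q(2008) = 11×113 + 14×16 + 2×269 = 1243 + 224 + 538 = 2005
Index = 2378 / 2005 × 100 = 118.6035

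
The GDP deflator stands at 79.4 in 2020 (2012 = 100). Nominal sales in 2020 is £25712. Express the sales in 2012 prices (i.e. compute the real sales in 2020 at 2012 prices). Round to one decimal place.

32382.9

Real = Nominal ÷ (Index/100) = 25712 ÷ (79.4/100)
     = 25712 ÷ 0.794 = 32382.8715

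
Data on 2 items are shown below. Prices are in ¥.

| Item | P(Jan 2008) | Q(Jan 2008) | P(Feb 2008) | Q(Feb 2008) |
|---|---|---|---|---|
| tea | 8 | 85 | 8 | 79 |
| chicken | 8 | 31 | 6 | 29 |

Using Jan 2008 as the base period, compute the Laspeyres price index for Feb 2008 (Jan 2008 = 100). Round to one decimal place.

93.3

Laspeyres price index uses base-period quantities as weights.
ΣP(Feb 2008)·Q(Jan 2008) = 8×85 + 6×31 = 680 + 186 = 866
ΣP(Jan 2008)·Q(Jan 2008) = 8×85 + 8×31 = 680 + 248 = 928
Index = 866 / 928 × 100 = 93.3190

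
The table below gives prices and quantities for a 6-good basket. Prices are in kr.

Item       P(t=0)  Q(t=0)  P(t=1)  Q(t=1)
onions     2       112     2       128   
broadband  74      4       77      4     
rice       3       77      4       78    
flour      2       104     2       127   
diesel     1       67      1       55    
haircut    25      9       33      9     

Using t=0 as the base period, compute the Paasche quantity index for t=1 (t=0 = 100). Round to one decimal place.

Paasche quantity index uses current-period prices as weights.
ΣP(t=1)·Q(t=1) = 2×128 + 77×4 + 4×78 + 2×127 + 1×55 + 33×9 = 256 + 308 + 312 + 254 + 55 + 297 = 1482
ΣP(t=1)·Q(t=0) = 2×112 + 77×4 + 4×77 + 2×104 + 1×67 + 33×9 = 224 + 308 + 308 + 208 + 67 + 297 = 1412
Index = 1482 / 1412 × 100 = 104.9575

105.0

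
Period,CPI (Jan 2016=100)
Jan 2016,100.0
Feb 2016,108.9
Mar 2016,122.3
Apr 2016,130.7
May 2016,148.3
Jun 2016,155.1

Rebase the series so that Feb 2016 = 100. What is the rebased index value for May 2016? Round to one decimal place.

Rebased(May 2016) = 148.3 / 108.9 × 100 = 136.1800

136.2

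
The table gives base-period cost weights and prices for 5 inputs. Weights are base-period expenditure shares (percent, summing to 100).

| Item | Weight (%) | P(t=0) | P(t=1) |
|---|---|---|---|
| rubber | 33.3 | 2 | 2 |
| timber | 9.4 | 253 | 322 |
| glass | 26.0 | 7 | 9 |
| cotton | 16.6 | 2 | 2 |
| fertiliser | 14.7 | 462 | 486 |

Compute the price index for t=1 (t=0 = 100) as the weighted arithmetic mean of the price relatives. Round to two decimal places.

110.76

rubber: 33.3 × (2/2) = 33.3 × 1.000000 = 33.3000
timber: 9.4 × (322/253) = 9.4 × 1.272727 = 11.9636
glass: 26.0 × (9/7) = 26.0 × 1.285714 = 33.4286
cotton: 16.6 × (2/2) = 16.6 × 1.000000 = 16.6000
fertiliser: 14.7 × (486/462) = 14.7 × 1.051948 = 15.4636
Index = Σ wᵢ·(p₁ᵢ/p₀ᵢ) = 33.3000 + 11.9636 + 33.4286 + 16.6000 + 15.4636 = 110.7558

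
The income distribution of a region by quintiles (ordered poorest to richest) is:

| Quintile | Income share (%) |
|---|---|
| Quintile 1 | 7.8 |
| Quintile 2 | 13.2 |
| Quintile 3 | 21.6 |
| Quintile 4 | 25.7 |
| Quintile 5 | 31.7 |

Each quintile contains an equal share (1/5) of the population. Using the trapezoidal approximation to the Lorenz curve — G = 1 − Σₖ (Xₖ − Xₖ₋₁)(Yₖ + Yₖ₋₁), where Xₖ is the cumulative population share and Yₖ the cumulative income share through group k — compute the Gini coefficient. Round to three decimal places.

Cumulative income shares Yₖ: 0.0780, 0.2100, 0.4260, 0.6830, 1.0000
Σ (Xₖ−Xₖ₋₁)(Yₖ+Yₖ₋₁) = (1/5)(0.0780+0.0000) + (1/5)(0.2100+0.0780) + (1/5)(0.4260+0.2100) + (1/5)(0.6830+0.4260) + (1/5)(1.0000+0.6830)
  = 0.0156 + 0.0576 + 0.1272 + 0.2218 + 0.3366 = 0.7588
G = 1 − 0.7588 = 0.2412

0.241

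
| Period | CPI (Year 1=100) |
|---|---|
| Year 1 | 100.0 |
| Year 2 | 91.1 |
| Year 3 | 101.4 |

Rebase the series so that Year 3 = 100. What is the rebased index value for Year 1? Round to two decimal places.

Rebased(Year 1) = 100.0 / 101.4 × 100 = 98.6193

98.62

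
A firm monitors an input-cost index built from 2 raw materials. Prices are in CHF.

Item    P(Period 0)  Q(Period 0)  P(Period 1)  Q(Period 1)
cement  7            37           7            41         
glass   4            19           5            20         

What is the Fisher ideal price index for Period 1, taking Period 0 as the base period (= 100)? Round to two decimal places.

Laspeyres component (base-period weights):
ΣP(Period 1)Q(Period 0) = 7×37 + 5×19 = 259 + 95 = 354
ΣP(Period 0)Q(Period 0) = 7×37 + 4×19 = 259 + 76 = 335
L = 354 / 335 × 100 = 105.6716
Paasche component (current-period weights):
ΣP(Period 1)Q(Period 1) = 7×41 + 5×20 = 287 + 100 = 387
ΣP(Period 0)Q(Period 1) = 7×41 + 4×20 = 287 + 80 = 367
P = 387 / 367 × 100 = 105.4496
Fisher = √(L × P) = √(105.6716 × 105.4496) = 105.5606

105.56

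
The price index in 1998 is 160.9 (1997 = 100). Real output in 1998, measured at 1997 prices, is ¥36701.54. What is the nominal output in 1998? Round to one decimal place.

Nominal = Real × (Index/100) = 36701.54 × (160.9/100)
        = 36701.54 × 1.609 = 59052.7779

59052.8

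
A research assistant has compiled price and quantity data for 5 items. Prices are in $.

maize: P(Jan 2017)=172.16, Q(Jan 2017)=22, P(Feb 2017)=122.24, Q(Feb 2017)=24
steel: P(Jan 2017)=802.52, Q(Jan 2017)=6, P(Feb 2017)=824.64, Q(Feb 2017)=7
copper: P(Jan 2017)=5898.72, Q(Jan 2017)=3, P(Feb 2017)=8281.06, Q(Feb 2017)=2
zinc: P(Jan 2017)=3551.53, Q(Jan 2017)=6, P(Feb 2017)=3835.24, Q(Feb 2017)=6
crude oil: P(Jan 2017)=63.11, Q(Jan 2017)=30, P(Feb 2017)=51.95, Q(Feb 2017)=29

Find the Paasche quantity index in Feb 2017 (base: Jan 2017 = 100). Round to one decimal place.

87.3

Paasche quantity index uses current-period prices as weights.
ΣP(Feb 2017)·Q(Feb 2017) = 122.24×24 + 824.64×7 + 8281.06×2 + 3835.24×6 + 51.95×29 = 2933.76 + 5772.48 + 16562.12 + 23011.44 + 1506.55 = 49786.35
ΣP(Feb 2017)·Q(Jan 2017) = 122.24×22 + 824.64×6 + 8281.06×3 + 3835.24×6 + 51.95×30 = 2689.28 + 4947.84 + 24843.18 + 23011.44 + 1558.5 = 57050.24
Index = 49786.35 / 57050.24 × 100 = 87.2676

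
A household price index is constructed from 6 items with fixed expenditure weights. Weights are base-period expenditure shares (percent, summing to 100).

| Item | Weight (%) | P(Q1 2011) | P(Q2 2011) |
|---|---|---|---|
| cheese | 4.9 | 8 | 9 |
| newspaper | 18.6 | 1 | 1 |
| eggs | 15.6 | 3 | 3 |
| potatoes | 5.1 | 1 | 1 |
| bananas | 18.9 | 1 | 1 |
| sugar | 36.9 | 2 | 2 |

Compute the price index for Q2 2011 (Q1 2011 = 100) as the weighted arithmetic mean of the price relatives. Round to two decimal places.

100.61

cheese: 4.9 × (9/8) = 4.9 × 1.125000 = 5.5125
newspaper: 18.6 × (1/1) = 18.6 × 1.000000 = 18.6000
eggs: 15.6 × (3/3) = 15.6 × 1.000000 = 15.6000
potatoes: 5.1 × (1/1) = 5.1 × 1.000000 = 5.1000
bananas: 18.9 × (1/1) = 18.9 × 1.000000 = 18.9000
sugar: 36.9 × (2/2) = 36.9 × 1.000000 = 36.9000
Index = Σ wᵢ·(p₁ᵢ/p₀ᵢ) = 5.5125 + 18.6000 + 15.6000 + 5.1000 + 18.9000 + 36.9000 = 100.6125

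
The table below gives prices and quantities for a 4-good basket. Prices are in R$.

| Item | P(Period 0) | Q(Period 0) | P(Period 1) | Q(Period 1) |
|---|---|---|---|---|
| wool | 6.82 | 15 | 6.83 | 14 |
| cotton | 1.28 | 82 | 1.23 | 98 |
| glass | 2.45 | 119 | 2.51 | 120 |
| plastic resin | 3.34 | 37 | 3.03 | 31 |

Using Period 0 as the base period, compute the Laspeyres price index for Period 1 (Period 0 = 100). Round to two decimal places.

98.67

Laspeyres price index uses base-period quantities as weights.
ΣP(Period 1)·Q(Period 0) = 6.83×15 + 1.23×82 + 2.51×119 + 3.03×37 = 102.45 + 100.86 + 298.69 + 112.11 = 614.11
ΣP(Period 0)·Q(Period 0) = 6.82×15 + 1.28×82 + 2.45×119 + 3.34×37 = 102.3 + 104.96 + 291.55 + 123.58 = 622.39
Index = 614.11 / 622.39 × 100 = 98.6696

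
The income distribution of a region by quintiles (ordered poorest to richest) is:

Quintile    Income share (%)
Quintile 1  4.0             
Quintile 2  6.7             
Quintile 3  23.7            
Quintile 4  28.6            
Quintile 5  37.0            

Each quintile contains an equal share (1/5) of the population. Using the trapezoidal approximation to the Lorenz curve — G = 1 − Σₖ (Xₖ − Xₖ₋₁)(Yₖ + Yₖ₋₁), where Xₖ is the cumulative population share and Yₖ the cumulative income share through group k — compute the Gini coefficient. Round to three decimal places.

Cumulative income shares Yₖ: 0.0400, 0.1070, 0.3440, 0.6300, 1.0000
Σ (Xₖ−Xₖ₋₁)(Yₖ+Yₖ₋₁) = (1/5)(0.0400+0.0000) + (1/5)(0.1070+0.0400) + (1/5)(0.3440+0.1070) + (1/5)(0.6300+0.3440) + (1/5)(1.0000+0.6300)
  = 0.0080 + 0.0294 + 0.0902 + 0.1948 + 0.3260 = 0.6484
G = 1 − 0.6484 = 0.3516

0.352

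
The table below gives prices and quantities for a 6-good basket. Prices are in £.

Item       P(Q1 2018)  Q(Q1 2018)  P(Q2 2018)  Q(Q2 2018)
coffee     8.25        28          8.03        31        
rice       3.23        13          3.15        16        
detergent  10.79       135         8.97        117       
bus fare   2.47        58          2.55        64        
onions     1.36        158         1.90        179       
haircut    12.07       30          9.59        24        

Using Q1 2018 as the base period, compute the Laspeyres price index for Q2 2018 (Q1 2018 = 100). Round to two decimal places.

90.31

Laspeyres price index uses base-period quantities as weights.
ΣP(Q2 2018)·Q(Q1 2018) = 8.03×28 + 3.15×13 + 8.97×135 + 2.55×58 + 1.90×158 + 9.59×30 = 224.84 + 40.95 + 1210.95 + 147.9 + 300.2 + 287.7 = 2212.54
ΣP(Q1 2018)·Q(Q1 2018) = 8.25×28 + 3.23×13 + 10.79×135 + 2.47×58 + 1.36×158 + 12.07×30 = 231 + 41.99 + 1456.65 + 143.26 + 214.88 + 362.1 = 2449.88
Index = 2212.54 / 2449.88 × 100 = 90.3122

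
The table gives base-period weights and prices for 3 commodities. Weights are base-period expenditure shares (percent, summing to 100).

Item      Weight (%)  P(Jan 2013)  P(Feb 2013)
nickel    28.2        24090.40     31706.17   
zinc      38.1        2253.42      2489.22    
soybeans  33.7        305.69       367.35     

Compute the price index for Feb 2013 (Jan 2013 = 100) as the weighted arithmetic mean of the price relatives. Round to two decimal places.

nickel: 28.2 × (31706.17/24090.40) = 28.2 × 1.316133 = 37.1150
zinc: 38.1 × (2489.22/2253.42) = 38.1 × 1.104641 = 42.0868
soybeans: 33.7 × (367.35/305.69) = 33.7 × 1.201708 = 40.4975
Index = Σ wᵢ·(p₁ᵢ/p₀ᵢ) = 37.1150 + 42.0868 + 40.4975 = 119.6993

119.70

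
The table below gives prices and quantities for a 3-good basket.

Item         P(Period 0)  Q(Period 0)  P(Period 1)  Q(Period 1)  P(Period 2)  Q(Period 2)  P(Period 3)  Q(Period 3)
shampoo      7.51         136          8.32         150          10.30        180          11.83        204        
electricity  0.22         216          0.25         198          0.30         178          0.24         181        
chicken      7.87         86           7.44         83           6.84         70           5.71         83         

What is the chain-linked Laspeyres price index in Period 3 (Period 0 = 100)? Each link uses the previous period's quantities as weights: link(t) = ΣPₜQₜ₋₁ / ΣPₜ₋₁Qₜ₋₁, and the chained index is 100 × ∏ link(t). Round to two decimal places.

127.83

Link Period 0→Period 1:
ΣP(Period 1)Q(Period 0) = 8.32×136 + 0.25×216 + 7.44×86 = 1131.52 + 54 + 639.84 = 1825.36
ΣP(Period 0)Q(Period 0) = 7.51×136 + 0.22×216 + 7.87×86 = 1021.36 + 47.52 + 676.82 = 1745.7
link = 1825.36/1745.7 = 1.045632
Link Period 1→Period 2:
ΣP(Period 2)Q(Period 1) = 10.30×150 + 0.30×198 + 6.84×83 = 1545 + 59.4 + 567.72 = 2172.12
ΣP(Period 1)Q(Period 1) = 8.32×150 + 0.25×198 + 7.44×83 = 1248 + 49.5 + 617.52 = 1915.02
link = 2172.12/1915.02 = 1.134254
Link Period 2→Period 3:
ΣP(Period 3)Q(Period 2) = 11.83×180 + 0.24×178 + 5.71×70 = 2129.4 + 42.72 + 399.7 = 2571.82
ΣP(Period 2)Q(Period 2) = 10.30×180 + 0.30×178 + 6.84×70 = 1854 + 53.4 + 478.8 = 2386.2
link = 2571.82/2386.2 = 1.077789
Chained index = 100 × 1.045632 × 1.134254 × 1.077789 = 127.8272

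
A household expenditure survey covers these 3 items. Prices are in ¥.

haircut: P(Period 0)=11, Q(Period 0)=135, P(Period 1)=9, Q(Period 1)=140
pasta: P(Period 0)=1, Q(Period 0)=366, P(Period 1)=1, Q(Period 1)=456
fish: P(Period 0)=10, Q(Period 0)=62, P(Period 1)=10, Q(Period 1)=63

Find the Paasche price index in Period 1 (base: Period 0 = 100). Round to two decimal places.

Paasche price index uses current-period quantities as weights.
ΣP(Period 1)·Q(Period 1) = 9×140 + 1×456 + 10×63 = 1260 + 456 + 630 = 2346
ΣP(Period 0)·Q(Period 1) = 11×140 + 1×456 + 10×63 = 1540 + 456 + 630 = 2626
Index = 2346 / 2626 × 100 = 89.3374

89.34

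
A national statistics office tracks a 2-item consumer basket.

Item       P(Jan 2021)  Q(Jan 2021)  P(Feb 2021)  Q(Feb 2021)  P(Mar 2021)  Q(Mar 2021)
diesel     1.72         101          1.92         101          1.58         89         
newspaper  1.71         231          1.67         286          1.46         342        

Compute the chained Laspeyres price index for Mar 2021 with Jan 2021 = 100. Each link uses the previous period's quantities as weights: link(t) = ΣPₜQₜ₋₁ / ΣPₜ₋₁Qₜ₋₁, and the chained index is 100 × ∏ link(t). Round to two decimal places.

87.60

Link Jan 2021→Feb 2021:
ΣP(Feb 2021)Q(Jan 2021) = 1.92×101 + 1.67×231 = 193.92 + 385.77 = 579.69
ΣP(Jan 2021)Q(Jan 2021) = 1.72×101 + 1.71×231 = 173.72 + 395.01 = 568.73
link = 579.69/568.73 = 1.019271
Link Feb 2021→Mar 2021:
ΣP(Mar 2021)Q(Feb 2021) = 1.58×101 + 1.46×286 = 159.58 + 417.56 = 577.14
ΣP(Feb 2021)Q(Feb 2021) = 1.92×101 + 1.67×286 = 193.92 + 477.62 = 671.54
link = 577.14/671.54 = 0.859428
Chained index = 100 × 1.019271 × 0.859428 = 87.5990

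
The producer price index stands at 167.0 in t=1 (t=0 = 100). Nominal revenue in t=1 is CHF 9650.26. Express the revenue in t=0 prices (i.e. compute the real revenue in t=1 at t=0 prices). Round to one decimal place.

Real = Nominal ÷ (Index/100) = 9650.26 ÷ (167.0/100)
     = 9650.26 ÷ 1.670 = 5778.5988

5778.6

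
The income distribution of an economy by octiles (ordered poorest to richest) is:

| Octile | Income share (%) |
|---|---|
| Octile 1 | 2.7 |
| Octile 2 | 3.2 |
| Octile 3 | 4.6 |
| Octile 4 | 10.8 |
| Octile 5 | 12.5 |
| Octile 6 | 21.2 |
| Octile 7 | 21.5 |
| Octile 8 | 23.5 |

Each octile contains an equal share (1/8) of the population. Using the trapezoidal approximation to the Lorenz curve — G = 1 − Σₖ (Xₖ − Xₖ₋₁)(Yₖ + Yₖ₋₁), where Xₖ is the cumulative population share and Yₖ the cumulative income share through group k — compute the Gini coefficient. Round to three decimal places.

Cumulative income shares Yₖ: 0.0270, 0.0590, 0.1050, 0.2130, 0.3380, 0.5500, 0.7650, 1.0000
Σ (Xₖ−Xₖ₋₁)(Yₖ+Yₖ₋₁) = (1/8)(0.0270+0.0000) + (1/8)(0.0590+0.0270) + (1/8)(0.1050+0.0590) + (1/8)(0.2130+0.1050) + (1/8)(0.3380+0.2130) + (1/8)(0.5500+0.3380) + (1/8)(0.7650+0.5500) + (1/8)(1.0000+0.7650)
  = 0.0034 + 0.0108 + 0.0205 + 0.0398 + 0.0689 + 0.1110 + 0.1644 + 0.2206 = 0.6392
G = 1 − 0.6392 = 0.3608

0.361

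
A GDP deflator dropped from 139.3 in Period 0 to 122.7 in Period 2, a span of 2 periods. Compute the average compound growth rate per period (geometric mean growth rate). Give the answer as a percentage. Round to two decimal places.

-6.15%

Growth factor = (122.7/139.3)^(1/2) = (0.880833)^(1/2) = 0.938527
Growth rate = 0.938527 − 1 = -0.061473 = -6.1473%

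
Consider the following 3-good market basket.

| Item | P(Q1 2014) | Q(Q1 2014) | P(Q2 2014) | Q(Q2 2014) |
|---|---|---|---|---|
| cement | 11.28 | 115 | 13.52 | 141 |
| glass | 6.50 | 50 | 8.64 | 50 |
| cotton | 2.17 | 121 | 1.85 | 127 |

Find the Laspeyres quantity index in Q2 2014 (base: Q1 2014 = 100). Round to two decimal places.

Laspeyres quantity index uses base-period prices as weights.
ΣP(Q1 2014)·Q(Q2 2014) = 11.28×141 + 6.50×50 + 2.17×127 = 1590.48 + 325 + 275.59 = 2191.07
ΣP(Q1 2014)·Q(Q1 2014) = 11.28×115 + 6.50×50 + 2.17×121 = 1297.2 + 325 + 262.57 = 1884.77
Index = 2191.07 / 1884.77 × 100 = 116.2513

116.25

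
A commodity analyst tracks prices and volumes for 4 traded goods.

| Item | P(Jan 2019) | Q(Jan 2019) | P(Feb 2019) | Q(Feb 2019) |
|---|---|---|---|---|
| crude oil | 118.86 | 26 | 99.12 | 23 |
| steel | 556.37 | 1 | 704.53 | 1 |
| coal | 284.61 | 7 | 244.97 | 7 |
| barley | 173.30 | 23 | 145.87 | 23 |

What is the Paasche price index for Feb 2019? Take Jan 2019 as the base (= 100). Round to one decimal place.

86.9

Paasche price index uses current-period quantities as weights.
ΣP(Feb 2019)·Q(Feb 2019) = 99.12×23 + 704.53×1 + 244.97×7 + 145.87×23 = 2279.76 + 704.53 + 1714.79 + 3355.01 = 8054.09
ΣP(Jan 2019)·Q(Feb 2019) = 118.86×23 + 556.37×1 + 284.61×7 + 173.30×23 = 2733.78 + 556.37 + 1992.27 + 3985.9 = 9268.32
Index = 8054.09 / 9268.32 × 100 = 86.8991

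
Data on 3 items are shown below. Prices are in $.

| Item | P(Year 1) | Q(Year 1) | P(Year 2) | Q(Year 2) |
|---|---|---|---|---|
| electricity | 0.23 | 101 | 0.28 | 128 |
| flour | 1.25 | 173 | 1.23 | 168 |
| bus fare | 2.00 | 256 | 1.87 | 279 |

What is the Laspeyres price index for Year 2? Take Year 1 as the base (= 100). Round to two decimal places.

95.78

Laspeyres price index uses base-period quantities as weights.
ΣP(Year 2)·Q(Year 1) = 0.28×101 + 1.23×173 + 1.87×256 = 28.28 + 212.79 + 478.72 = 719.79
ΣP(Year 1)·Q(Year 1) = 0.23×101 + 1.25×173 + 2.00×256 = 23.23 + 216.25 + 512 = 751.48
Index = 719.79 / 751.48 × 100 = 95.7830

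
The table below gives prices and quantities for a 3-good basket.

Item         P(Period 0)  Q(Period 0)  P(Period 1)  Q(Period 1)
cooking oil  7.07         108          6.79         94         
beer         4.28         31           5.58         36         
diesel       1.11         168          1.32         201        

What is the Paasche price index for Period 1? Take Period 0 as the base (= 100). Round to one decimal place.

Paasche price index uses current-period quantities as weights.
ΣP(Period 1)·Q(Period 1) = 6.79×94 + 5.58×36 + 1.32×201 = 638.26 + 200.88 + 265.32 = 1104.46
ΣP(Period 0)·Q(Period 1) = 7.07×94 + 4.28×36 + 1.11×201 = 664.58 + 154.08 + 223.11 = 1041.77
Index = 1104.46 / 1041.77 × 100 = 106.0176

106.0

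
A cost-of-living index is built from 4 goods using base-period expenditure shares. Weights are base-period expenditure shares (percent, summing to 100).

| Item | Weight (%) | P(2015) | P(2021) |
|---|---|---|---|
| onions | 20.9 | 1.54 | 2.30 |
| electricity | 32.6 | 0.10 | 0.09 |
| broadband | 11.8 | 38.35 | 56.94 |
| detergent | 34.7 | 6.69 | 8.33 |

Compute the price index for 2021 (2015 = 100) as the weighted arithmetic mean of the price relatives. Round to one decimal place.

onions: 20.9 × (2.30/1.54) = 20.9 × 1.493506 = 31.2143
electricity: 32.6 × (0.09/0.10) = 32.6 × 0.900000 = 29.3400
broadband: 11.8 × (56.94/38.35) = 11.8 × 1.484746 = 17.5200
detergent: 34.7 × (8.33/6.69) = 34.7 × 1.245142 = 43.2064
Index = Σ wᵢ·(p₁ᵢ/p₀ᵢ) = 31.2143 + 29.3400 + 17.5200 + 43.2064 = 121.2807

121.3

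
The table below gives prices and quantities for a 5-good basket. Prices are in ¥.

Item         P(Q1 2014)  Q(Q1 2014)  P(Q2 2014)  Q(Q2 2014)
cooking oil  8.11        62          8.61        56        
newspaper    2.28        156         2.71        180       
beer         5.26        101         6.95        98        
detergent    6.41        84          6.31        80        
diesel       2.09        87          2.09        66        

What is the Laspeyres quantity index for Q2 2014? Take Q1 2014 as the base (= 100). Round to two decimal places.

96.24

Laspeyres quantity index uses base-period prices as weights.
ΣP(Q1 2014)·Q(Q2 2014) = 8.11×56 + 2.28×180 + 5.26×98 + 6.41×80 + 2.09×66 = 454.16 + 410.4 + 515.48 + 512.8 + 137.94 = 2030.78
ΣP(Q1 2014)·Q(Q1 2014) = 8.11×62 + 2.28×156 + 5.26×101 + 6.41×84 + 2.09×87 = 502.82 + 355.68 + 531.26 + 538.44 + 181.83 = 2110.03
Index = 2030.78 / 2110.03 × 100 = 96.2441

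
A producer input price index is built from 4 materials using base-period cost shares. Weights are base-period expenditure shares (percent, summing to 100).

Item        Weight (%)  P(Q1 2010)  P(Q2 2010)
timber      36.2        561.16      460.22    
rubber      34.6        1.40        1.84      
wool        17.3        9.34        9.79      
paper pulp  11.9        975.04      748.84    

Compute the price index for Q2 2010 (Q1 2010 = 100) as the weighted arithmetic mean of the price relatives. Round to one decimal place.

102.4

timber: 36.2 × (460.22/561.16) = 36.2 × 0.820123 = 29.6884
rubber: 34.6 × (1.84/1.40) = 34.6 × 1.314286 = 45.4743
wool: 17.3 × (9.79/9.34) = 17.3 × 1.048180 = 18.1335
paper pulp: 11.9 × (748.84/975.04) = 11.9 × 0.768010 = 9.1393
Index = Σ wᵢ·(p₁ᵢ/p₀ᵢ) = 29.6884 + 45.4743 + 18.1335 + 9.1393 = 102.4355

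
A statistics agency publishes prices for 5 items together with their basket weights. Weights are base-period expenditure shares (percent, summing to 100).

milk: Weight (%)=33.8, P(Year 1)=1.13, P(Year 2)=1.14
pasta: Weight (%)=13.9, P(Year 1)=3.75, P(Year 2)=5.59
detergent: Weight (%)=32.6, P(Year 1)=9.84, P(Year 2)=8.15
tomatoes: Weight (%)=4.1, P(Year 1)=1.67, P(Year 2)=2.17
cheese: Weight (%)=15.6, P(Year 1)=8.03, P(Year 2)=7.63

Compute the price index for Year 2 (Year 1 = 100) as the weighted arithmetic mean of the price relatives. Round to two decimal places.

101.97

milk: 33.8 × (1.14/1.13) = 33.8 × 1.008850 = 34.0991
pasta: 13.9 × (5.59/3.75) = 13.9 × 1.490667 = 20.7203
detergent: 32.6 × (8.15/9.84) = 32.6 × 0.828252 = 27.0010
tomatoes: 4.1 × (2.17/1.67) = 4.1 × 1.299401 = 5.3275
cheese: 15.6 × (7.63/8.03) = 15.6 × 0.950187 = 14.8229
Index = Σ wᵢ·(p₁ᵢ/p₀ᵢ) = 34.0991 + 20.7203 + 27.0010 + 5.3275 + 14.8229 = 101.9709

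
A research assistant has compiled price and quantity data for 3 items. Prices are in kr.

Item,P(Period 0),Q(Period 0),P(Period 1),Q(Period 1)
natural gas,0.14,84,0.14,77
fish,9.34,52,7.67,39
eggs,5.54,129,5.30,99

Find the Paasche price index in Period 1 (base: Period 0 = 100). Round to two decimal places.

90.37

Paasche price index uses current-period quantities as weights.
ΣP(Period 1)·Q(Period 1) = 0.14×77 + 7.67×39 + 5.30×99 = 10.78 + 299.13 + 524.7 = 834.61
ΣP(Period 0)·Q(Period 1) = 0.14×77 + 9.34×39 + 5.54×99 = 10.78 + 364.26 + 548.46 = 923.5
Index = 834.61 / 923.5 × 100 = 90.3747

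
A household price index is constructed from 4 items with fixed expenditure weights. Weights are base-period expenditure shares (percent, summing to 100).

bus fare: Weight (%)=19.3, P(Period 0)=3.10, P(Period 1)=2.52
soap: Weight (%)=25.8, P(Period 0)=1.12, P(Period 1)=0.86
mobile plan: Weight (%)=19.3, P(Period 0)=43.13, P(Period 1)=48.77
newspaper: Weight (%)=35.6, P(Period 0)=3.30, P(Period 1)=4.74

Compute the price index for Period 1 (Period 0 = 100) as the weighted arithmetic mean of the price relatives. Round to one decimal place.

108.5

bus fare: 19.3 × (2.52/3.10) = 19.3 × 0.812903 = 15.6890
soap: 25.8 × (0.86/1.12) = 25.8 × 0.767857 = 19.8107
mobile plan: 19.3 × (48.77/43.13) = 19.3 × 1.130767 = 21.8238
newspaper: 35.6 × (4.74/3.30) = 35.6 × 1.436364 = 51.1345
Index = Σ wᵢ·(p₁ᵢ/p₀ᵢ) = 15.6890 + 19.8107 + 21.8238 + 51.1345 = 108.4581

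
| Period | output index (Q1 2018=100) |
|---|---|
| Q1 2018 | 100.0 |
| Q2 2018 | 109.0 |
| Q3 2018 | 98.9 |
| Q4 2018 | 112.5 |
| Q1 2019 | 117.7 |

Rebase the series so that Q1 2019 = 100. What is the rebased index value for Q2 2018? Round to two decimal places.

92.61

Rebased(Q2 2018) = 109.0 / 117.7 × 100 = 92.6083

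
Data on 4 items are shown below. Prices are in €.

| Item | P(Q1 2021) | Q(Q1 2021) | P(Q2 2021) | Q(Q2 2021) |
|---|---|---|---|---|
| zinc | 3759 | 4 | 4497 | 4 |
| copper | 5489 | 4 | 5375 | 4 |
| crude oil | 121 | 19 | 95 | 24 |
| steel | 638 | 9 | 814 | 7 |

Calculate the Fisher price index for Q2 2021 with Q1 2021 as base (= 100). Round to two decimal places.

107.48

Laspeyres component (base-period weights):
ΣP(Q2 2021)Q(Q1 2021) = 4497×4 + 5375×4 + 95×19 + 814×9 = 17988 + 21500 + 1805 + 7326 = 48619
ΣP(Q1 2021)Q(Q1 2021) = 3759×4 + 5489×4 + 121×19 + 638×9 = 15036 + 21956 + 2299 + 5742 = 45033
L = 48619 / 45033 × 100 = 107.9630
Paasche component (current-period weights):
ΣP(Q2 2021)Q(Q2 2021) = 4497×4 + 5375×4 + 95×24 + 814×7 = 17988 + 21500 + 2280 + 5698 = 47466
ΣP(Q1 2021)Q(Q2 2021) = 3759×4 + 5489×4 + 121×24 + 638×7 = 15036 + 21956 + 2904 + 4466 = 44362
P = 47466 / 44362 × 100 = 106.9970
Fisher = √(L × P) = √(107.9630 × 106.9970) = 107.4789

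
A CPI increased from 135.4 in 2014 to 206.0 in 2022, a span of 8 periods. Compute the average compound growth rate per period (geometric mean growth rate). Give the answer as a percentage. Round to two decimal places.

Growth factor = (206.0/135.4)^(1/8) = (1.521418)^(1/8) = 1.053856
Growth rate = 1.053856 − 1 = 0.053856 = 5.3856%

5.39%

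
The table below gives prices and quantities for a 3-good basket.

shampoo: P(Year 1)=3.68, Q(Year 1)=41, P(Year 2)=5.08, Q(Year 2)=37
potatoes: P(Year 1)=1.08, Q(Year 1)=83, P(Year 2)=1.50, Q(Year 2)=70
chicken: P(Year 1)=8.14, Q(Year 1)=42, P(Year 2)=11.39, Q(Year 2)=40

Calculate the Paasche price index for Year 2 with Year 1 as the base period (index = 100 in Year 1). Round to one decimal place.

139.3

Paasche price index uses current-period quantities as weights.
ΣP(Year 2)·Q(Year 2) = 5.08×37 + 1.50×70 + 11.39×40 = 187.96 + 105 + 455.6 = 748.56
ΣP(Year 1)·Q(Year 2) = 3.68×37 + 1.08×70 + 8.14×40 = 136.16 + 75.6 + 325.6 = 537.36
Index = 748.56 / 537.36 × 100 = 139.3033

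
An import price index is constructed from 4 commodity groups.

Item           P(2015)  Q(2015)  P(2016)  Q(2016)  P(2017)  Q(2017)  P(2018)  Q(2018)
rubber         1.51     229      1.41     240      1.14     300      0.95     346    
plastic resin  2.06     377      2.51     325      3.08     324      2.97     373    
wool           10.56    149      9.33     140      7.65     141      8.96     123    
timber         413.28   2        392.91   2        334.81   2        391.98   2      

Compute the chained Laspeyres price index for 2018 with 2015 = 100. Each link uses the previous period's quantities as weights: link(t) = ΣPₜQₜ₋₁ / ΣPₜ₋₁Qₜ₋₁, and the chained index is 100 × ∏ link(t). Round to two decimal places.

Link 2015→2016:
ΣP(2016)Q(2015) = 1.41×229 + 2.51×377 + 9.33×149 + 392.91×2 = 322.89 + 946.27 + 1390.17 + 785.82 = 3445.15
ΣP(2015)Q(2015) = 1.51×229 + 2.06×377 + 10.56×149 + 413.28×2 = 345.79 + 776.62 + 1573.44 + 826.56 = 3522.41
link = 3445.15/3522.41 = 0.978066
Link 2016→2017:
ΣP(2017)Q(2016) = 1.14×240 + 3.08×325 + 7.65×140 + 334.81×2 = 273.6 + 1001 + 1071 + 669.62 = 3015.22
ΣP(2016)Q(2016) = 1.41×240 + 2.51×325 + 9.33×140 + 392.91×2 = 338.4 + 815.75 + 1306.2 + 785.82 = 3246.17
link = 3015.22/3246.17 = 0.928855
Link 2017→2018:
ΣP(2018)Q(2017) = 0.95×300 + 2.97×324 + 8.96×141 + 391.98×2 = 285 + 962.28 + 1263.36 + 783.96 = 3294.6
ΣP(2017)Q(2017) = 1.14×300 + 3.08×324 + 7.65×141 + 334.81×2 = 342 + 997.92 + 1078.65 + 669.62 = 3088.19
link = 3294.6/3088.19 = 1.066839
Chained index = 100 × 0.978066 × 0.928855 × 1.066839 = 96.9203

96.92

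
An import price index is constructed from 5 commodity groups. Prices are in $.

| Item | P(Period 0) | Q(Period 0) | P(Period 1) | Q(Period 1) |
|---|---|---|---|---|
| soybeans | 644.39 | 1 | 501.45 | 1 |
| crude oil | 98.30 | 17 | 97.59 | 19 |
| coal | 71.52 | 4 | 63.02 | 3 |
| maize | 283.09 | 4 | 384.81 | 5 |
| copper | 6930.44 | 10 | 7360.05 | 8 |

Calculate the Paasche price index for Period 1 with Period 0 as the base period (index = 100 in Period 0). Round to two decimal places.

Paasche price index uses current-period quantities as weights.
ΣP(Period 1)·Q(Period 1) = 501.45×1 + 97.59×19 + 63.02×3 + 384.81×5 + 7360.05×8 = 501.45 + 1854.21 + 189.06 + 1924.05 + 58880.4 = 63349.17
ΣP(Period 0)·Q(Period 1) = 644.39×1 + 98.30×19 + 71.52×3 + 283.09×5 + 6930.44×8 = 644.39 + 1867.7 + 214.56 + 1415.45 + 55443.52 = 59585.62
Index = 63349.17 / 59585.62 × 100 = 106.3162

106.32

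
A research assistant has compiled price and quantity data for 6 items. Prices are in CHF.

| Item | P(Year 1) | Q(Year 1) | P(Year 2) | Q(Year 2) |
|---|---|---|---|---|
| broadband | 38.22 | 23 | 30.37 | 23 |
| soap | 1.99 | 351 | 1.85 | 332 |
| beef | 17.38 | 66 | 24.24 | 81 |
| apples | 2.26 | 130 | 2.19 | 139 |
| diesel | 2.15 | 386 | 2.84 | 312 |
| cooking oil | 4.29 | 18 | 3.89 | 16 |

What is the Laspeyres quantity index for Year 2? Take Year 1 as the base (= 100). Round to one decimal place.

Laspeyres quantity index uses base-period prices as weights.
ΣP(Year 1)·Q(Year 2) = 38.22×23 + 1.99×332 + 17.38×81 + 2.26×139 + 2.15×312 + 4.29×16 = 879.06 + 660.68 + 1407.78 + 314.14 + 670.8 + 68.64 = 4001.1
ΣP(Year 1)·Q(Year 1) = 38.22×23 + 1.99×351 + 17.38×66 + 2.26×130 + 2.15×386 + 4.29×18 = 879.06 + 698.49 + 1147.08 + 293.8 + 829.9 + 77.22 = 3925.55
Index = 4001.1 / 3925.55 × 100 = 101.9246

101.9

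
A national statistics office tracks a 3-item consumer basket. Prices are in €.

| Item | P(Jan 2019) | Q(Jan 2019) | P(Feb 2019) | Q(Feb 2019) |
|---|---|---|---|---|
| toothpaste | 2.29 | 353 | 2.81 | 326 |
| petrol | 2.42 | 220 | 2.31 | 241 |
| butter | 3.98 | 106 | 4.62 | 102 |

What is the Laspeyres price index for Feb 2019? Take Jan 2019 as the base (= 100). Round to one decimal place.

112.9

Laspeyres price index uses base-period quantities as weights.
ΣP(Feb 2019)·Q(Jan 2019) = 2.81×353 + 2.31×220 + 4.62×106 = 991.93 + 508.2 + 489.72 = 1989.85
ΣP(Jan 2019)·Q(Jan 2019) = 2.29×353 + 2.42×220 + 3.98×106 = 808.37 + 532.4 + 421.88 = 1762.65
Index = 1989.85 / 1762.65 × 100 = 112.8897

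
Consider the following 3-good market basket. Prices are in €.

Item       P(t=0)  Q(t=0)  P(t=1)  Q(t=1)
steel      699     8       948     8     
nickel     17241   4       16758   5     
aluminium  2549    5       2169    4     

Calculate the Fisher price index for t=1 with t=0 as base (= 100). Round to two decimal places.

Laspeyres component (base-period weights):
ΣP(t=1)Q(t=0) = 948×8 + 16758×4 + 2169×5 = 7584 + 67032 + 10845 = 85461
ΣP(t=0)Q(t=0) = 699×8 + 17241×4 + 2549×5 = 5592 + 68964 + 12745 = 87301
L = 85461 / 87301 × 100 = 97.8923
Paasche component (current-period weights):
ΣP(t=1)Q(t=1) = 948×8 + 16758×5 + 2169×4 = 7584 + 83790 + 8676 = 100050
ΣP(t=0)Q(t=1) = 699×8 + 17241×5 + 2549×4 = 5592 + 86205 + 10196 = 101993
P = 100050 / 101993 × 100 = 98.0950
Fisher = √(L × P) = √(97.8923 × 98.0950) = 97.9936

97.99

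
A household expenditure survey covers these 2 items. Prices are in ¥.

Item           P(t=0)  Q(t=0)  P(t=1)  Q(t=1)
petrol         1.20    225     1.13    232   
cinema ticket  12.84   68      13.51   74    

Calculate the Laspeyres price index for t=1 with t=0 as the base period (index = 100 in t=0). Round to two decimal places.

102.61

Laspeyres price index uses base-period quantities as weights.
ΣP(t=1)·Q(t=0) = 1.13×225 + 13.51×68 = 254.25 + 918.68 = 1172.93
ΣP(t=0)·Q(t=0) = 1.20×225 + 12.84×68 = 270 + 873.12 = 1143.12
Index = 1172.93 / 1143.12 × 100 = 102.6078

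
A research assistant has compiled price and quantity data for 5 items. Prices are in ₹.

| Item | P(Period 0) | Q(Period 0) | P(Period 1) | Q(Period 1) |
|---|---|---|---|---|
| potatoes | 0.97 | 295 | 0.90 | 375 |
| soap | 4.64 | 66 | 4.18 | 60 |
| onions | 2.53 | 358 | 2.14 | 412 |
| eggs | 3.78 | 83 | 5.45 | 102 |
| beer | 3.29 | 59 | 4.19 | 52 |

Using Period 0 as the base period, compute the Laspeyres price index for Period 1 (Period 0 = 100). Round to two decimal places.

Laspeyres price index uses base-period quantities as weights.
ΣP(Period 1)·Q(Period 0) = 0.90×295 + 4.18×66 + 2.14×358 + 5.45×83 + 4.19×59 = 265.5 + 275.88 + 766.12 + 452.35 + 247.21 = 2007.06
ΣP(Period 0)·Q(Period 0) = 0.97×295 + 4.64×66 + 2.53×358 + 3.78×83 + 3.29×59 = 286.15 + 306.24 + 905.74 + 313.74 + 194.11 = 2005.98
Index = 2007.06 / 2005.98 × 100 = 100.0538

100.05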